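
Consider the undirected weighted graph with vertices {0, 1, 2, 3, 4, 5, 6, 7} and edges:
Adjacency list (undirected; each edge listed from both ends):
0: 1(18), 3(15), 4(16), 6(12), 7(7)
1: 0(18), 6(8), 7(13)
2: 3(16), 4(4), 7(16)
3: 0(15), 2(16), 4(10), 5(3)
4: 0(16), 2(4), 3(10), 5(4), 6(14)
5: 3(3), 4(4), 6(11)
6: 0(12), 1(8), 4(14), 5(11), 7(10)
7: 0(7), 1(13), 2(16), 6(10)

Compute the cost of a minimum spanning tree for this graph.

Kruskal's algorithm — process edges by increasing weight (ties by edge label):
3-5 (3): add — endpoints in different components.
2-4 (4): add — endpoints in different components.
4-5 (4): add — endpoints in different components.
0-7 (7): add — endpoints in different components.
1-6 (8): add — endpoints in different components.
3-4 (10): skip — 3 and 4 already connected.
6-7 (10): add — endpoints in different components.
5-6 (11): add — endpoints in different components.
MST edges: 3-5, 2-4, 4-5, 0-7, 1-6, 6-7, 5-6; total weight 3+4+4+7+8+10+11 = 47.

47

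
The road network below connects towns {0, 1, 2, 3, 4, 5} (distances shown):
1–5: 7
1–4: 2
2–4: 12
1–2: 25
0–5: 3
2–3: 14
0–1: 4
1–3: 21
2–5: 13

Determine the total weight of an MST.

Kruskal's algorithm — process edges by increasing weight (ties by edge label):
1–4 (2): add — endpoints in different components.
0–5 (3): add — endpoints in different components.
0–1 (4): add — endpoints in different components.
1–5 (7): skip — 1 and 5 already connected.
2–4 (12): add — endpoints in different components.
2–5 (13): skip — 2 and 5 already connected.
2–3 (14): add — endpoints in different components.
MST edges: 1–4, 0–5, 0–1, 2–4, 2–3; total weight 2+3+4+12+14 = 35.

35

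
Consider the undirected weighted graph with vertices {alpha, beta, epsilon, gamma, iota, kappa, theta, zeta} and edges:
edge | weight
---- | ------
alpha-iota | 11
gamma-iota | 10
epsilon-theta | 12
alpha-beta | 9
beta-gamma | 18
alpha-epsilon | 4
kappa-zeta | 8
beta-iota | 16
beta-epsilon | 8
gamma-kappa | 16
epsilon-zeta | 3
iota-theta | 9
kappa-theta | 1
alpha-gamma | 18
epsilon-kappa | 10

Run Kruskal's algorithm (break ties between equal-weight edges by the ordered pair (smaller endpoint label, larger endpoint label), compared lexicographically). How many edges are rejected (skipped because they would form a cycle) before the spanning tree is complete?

Sort edges by weight, then run Kruskal:
kappa-theta (1): add — endpoints in different components.
epsilon-zeta (3): add — endpoints in different components.
alpha-epsilon (4): add — endpoints in different components.
beta-epsilon (8): add — endpoints in different components.
kappa-zeta (8): add — endpoints in different components.
alpha-beta (9): skip — beta and alpha already connected.
iota-theta (9): add — endpoints in different components.
epsilon-kappa (10): skip — epsilon and kappa already connected.
gamma-iota (10): add — endpoints in different components.
Edges rejected before the tree was complete: 2.

2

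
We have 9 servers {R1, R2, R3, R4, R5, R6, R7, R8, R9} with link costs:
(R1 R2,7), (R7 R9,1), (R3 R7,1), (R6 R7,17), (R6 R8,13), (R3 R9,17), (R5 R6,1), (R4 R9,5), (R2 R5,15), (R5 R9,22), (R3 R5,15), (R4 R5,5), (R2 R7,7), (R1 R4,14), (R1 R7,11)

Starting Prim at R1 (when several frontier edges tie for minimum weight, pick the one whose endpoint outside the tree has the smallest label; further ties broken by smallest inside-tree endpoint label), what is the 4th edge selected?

Prim, starting at R1.
Step 1: cheapest edge leaving the tree is R1 R2 (7); add R2.
Step 2: cheapest edge leaving the tree is R2 R7 (7); add R7.
Step 3: cheapest edge leaving the tree is R3 R7 (1); add R3.
Step 4: cheapest edge leaving the tree is R7 R9 (1); add R9.
Step 5: cheapest edge leaving the tree is R4 R9 (5); add R4.
Step 6: cheapest edge leaving the tree is R4 R5 (5); add R5.
Step 7: cheapest edge leaving the tree is R5 R6 (1); add R6.
Step 8: cheapest edge leaving the tree is R6 R8 (13); add R8.
The 4th edge added is R7 R9.

R7-R9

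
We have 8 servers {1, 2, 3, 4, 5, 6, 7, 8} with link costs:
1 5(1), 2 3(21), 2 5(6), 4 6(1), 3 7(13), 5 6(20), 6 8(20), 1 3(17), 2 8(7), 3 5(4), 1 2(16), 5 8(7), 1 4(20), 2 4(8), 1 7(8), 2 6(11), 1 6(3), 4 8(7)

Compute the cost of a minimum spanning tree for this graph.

30

Grow the tree from 1 using Prim:
Step 1: cheapest edge leaving the tree is 1 5 (1); add 5.
Step 2: cheapest edge leaving the tree is 1 6 (3); add 6.
Step 3: cheapest edge leaving the tree is 4 6 (1); add 4.
Step 4: cheapest edge leaving the tree is 3 5 (4); add 3.
Step 5: cheapest edge leaving the tree is 2 5 (6); add 2.
Step 6: cheapest edge leaving the tree is 2 8 (7); add 8.
Step 7: cheapest edge leaving the tree is 1 7 (8); add 7.
MST edges: 1 5, 1 6, 4 6, 3 5, 2 5, 2 8, 1 7; total weight 1+3+1+4+6+7+8 = 30.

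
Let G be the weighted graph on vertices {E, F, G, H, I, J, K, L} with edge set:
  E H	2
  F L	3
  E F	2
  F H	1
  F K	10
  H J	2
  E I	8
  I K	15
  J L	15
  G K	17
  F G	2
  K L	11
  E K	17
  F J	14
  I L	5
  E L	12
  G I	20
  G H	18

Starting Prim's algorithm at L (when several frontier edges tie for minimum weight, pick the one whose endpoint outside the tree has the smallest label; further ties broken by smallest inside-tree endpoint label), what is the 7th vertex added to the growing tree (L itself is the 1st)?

Grow the tree from L using Prim:
Step 1: cheapest edge leaving the tree is F L (3); add F.
Step 2: cheapest edge leaving the tree is F H (1); add H.
Step 3: cheapest edge leaving the tree is E F (2); add E.
Step 4: cheapest edge leaving the tree is F G (2); add G.
Step 5: cheapest edge leaving the tree is H J (2); add J.
Step 6: cheapest edge leaving the tree is I L (5); add I.
Step 7: cheapest edge leaving the tree is F K (10); add K.
Vertex order: L, F, H, E, G, J, I, K. The 7th vertex is I.

I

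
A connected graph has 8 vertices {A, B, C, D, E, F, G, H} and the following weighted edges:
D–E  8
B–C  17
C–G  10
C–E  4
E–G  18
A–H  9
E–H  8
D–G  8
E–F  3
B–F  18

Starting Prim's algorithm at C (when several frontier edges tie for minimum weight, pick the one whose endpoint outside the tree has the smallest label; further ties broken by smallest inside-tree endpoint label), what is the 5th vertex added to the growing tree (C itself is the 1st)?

G

Prim's algorithm from C:
Step 1: frontier [C–E 4, C–G 10, B–C 17] → take C–E (4); add E.
Step 2: frontier [C–G 10, B–C 17, E–F 3, D–E 8, E–H 8, E–G 18] → take E–F (3); add F.
Step 3: frontier [C–G 10, B–C 17, D–E 8, E–H 8, E–G 18, B–F 18] → take D–E (8); add D.
Step 4: frontier [C–G 10, B–C 17, D–G 8, E–H 8, E–G 18, B–F 18] → take D–G (8); add G.
Step 5: frontier [B–C 17, E–H 8, B–F 18] → take E–H (8); add H.
Step 6: frontier [B–C 17, B–F 18, A–H 9] → take A–H (9); add A.
Step 7: frontier [B–C 17, B–F 18] → take B–C (17); add B.
Vertex order: C, E, F, D, G, H, A, B. The 5th vertex is G.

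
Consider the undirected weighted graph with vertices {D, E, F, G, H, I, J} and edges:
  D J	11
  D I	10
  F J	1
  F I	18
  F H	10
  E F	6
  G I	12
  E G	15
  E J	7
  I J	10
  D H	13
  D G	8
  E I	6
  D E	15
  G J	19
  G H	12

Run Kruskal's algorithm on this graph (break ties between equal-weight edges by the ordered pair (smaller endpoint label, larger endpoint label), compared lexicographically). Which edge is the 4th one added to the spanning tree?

Kruskal: consider edges lightest-first.
F J (1): add — endpoints in different components.
E F (6): add — endpoints in different components.
E I (6): add — endpoints in different components.
E J (7): skip — E and J already connected.
D G (8): add — endpoints in different components.
D I (10): add — endpoints in different components.
F H (10): add — endpoints in different components.
The 4th edge added is D G.

D-G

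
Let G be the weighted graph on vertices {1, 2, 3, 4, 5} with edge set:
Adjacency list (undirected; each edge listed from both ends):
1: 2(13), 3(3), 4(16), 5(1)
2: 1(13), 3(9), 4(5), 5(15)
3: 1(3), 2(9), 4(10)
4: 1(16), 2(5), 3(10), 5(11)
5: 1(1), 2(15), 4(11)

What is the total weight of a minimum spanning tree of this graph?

18

Kruskal's algorithm — process edges by increasing weight (ties by edge label):
1-5 (1): add. Components now {1,5} {2} {3} {4}
1-3 (3): add. Components now {1,3,5} {2} {4}
2-4 (5): add. Components now {1,3,5} {2,4}
2-3 (9): add. Components now {1,2,3,4,5}
MST edges: 1-5, 1-3, 2-4, 2-3; total weight 1+3+5+9 = 18.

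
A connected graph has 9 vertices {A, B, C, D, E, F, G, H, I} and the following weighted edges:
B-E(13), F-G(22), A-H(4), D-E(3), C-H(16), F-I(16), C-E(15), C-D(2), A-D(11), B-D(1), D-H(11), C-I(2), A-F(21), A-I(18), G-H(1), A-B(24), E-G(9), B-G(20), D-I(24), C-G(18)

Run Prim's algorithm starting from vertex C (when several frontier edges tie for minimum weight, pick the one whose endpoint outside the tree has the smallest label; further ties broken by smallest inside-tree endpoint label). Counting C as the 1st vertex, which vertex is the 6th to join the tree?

G

Prim's algorithm from C:
Step 1: cheapest edge leaving the tree is C-D (2); add D.
Step 2: cheapest edge leaving the tree is B-D (1); add B.
Step 3: cheapest edge leaving the tree is C-I (2); add I.
Step 4: cheapest edge leaving the tree is D-E (3); add E.
Step 5: cheapest edge leaving the tree is E-G (9); add G.
Step 6: cheapest edge leaving the tree is G-H (1); add H.
Step 7: cheapest edge leaving the tree is A-H (4); add A.
Step 8: cheapest edge leaving the tree is F-I (16); add F.
Vertex order: C, D, B, I, E, G, H, A, F. The 6th vertex is G.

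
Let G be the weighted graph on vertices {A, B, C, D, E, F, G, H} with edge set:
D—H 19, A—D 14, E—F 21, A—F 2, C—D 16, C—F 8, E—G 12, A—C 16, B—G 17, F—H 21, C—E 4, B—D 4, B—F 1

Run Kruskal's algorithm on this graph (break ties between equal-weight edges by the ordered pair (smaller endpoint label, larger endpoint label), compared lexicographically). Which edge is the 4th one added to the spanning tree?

Sort edges by weight, then run Kruskal:
B—F (1): add — endpoints in different components.
A—F (2): add — endpoints in different components.
B—D (4): add — endpoints in different components.
C—E (4): add — endpoints in different components.
C—F (8): add — endpoints in different components.
E—G (12): add — endpoints in different components.
A—D (14): skip — A and D already connected.
A—C (16): skip — A and C already connected.
C—D (16): skip — C and D already connected.
B—G (17): skip — B and G already connected.
D—H (19): add — endpoints in different components.
The 4th edge added is C—E.

C-E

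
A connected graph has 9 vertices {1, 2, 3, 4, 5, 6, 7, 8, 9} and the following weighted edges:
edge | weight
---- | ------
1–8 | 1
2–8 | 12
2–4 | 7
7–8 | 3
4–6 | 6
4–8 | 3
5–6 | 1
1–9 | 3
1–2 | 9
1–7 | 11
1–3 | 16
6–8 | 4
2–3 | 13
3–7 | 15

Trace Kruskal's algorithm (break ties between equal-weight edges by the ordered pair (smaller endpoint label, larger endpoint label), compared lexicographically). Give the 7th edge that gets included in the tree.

Sort edges by weight, then run Kruskal:
1–8 (1): add — endpoints in different components.
5–6 (1): add — endpoints in different components.
1–9 (3): add — endpoints in different components.
4–8 (3): add — endpoints in different components.
7–8 (3): add — endpoints in different components.
6–8 (4): add — endpoints in different components.
4–6 (6): skip — 4 and 6 already connected.
2–4 (7): add — endpoints in different components.
1–2 (9): skip — 1 and 2 already connected.
1–7 (11): skip — 1 and 7 already connected.
2–8 (12): skip — 2 and 8 already connected.
2–3 (13): add — endpoints in different components.
The 7th edge added is 2–4.

2-4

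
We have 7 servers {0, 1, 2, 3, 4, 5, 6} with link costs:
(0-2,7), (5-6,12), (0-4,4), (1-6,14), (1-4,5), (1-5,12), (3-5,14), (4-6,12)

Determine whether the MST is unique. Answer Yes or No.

Kruskal's algorithm — process edges by increasing weight (ties by edge label):
0-4 (4): add — endpoints in different components.
1-4 (5): add — endpoints in different components.
0-2 (7): add — endpoints in different components.
1-5 (12): add — endpoints in different components.
4-6 (12): add — endpoints in different components.
5-6 (12): skip — 5 and 6 already connected.
1-6 (14): skip — 1 and 6 already connected.
3-5 (14): add — endpoints in different components.
Non-tree edge 5-6 has weight 12, equal to the heaviest edge on its tree cycle — swapping gives another MST of the same weight. Not unique.

No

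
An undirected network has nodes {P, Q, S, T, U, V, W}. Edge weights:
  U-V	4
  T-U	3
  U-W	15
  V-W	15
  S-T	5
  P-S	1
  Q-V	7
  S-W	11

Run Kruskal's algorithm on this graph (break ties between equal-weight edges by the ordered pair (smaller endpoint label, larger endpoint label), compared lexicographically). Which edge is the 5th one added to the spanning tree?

Kruskal: consider edges lightest-first.
P-S (1): add — endpoints in different components.
T-U (3): add — endpoints in different components.
U-V (4): add — endpoints in different components.
S-T (5): add — endpoints in different components.
Q-V (7): add — endpoints in different components.
S-W (11): add — endpoints in different components.
The 5th edge added is Q-V.

Q-V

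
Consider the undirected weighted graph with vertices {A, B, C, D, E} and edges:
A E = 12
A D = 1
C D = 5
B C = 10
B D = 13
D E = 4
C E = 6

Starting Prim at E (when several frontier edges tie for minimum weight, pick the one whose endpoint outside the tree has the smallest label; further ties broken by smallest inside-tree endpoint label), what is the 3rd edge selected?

C-D

Prim, starting at E.
Step 1: cheapest edge leaving the tree is D E (4); add D.
Step 2: cheapest edge leaving the tree is A D (1); add A.
Step 3: cheapest edge leaving the tree is C D (5); add C.
Step 4: cheapest edge leaving the tree is B C (10); add B.
The 3rd edge added is C D.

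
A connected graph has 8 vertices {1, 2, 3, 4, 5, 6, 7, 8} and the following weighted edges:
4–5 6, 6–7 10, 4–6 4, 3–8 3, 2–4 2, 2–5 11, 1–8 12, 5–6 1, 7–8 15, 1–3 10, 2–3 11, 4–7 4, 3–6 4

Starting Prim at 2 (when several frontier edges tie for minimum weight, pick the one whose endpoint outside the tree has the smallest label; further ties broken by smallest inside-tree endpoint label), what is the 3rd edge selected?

Prim's algorithm from 2:
Step 1: frontier [2–4 2, 2–3 11, 2–5 11] → take 2–4 (2); add 4.
Step 2: frontier [2–3 11, 2–5 11, 4–6 4, 4–7 4, 4–5 6] → take 4–6 (4); add 6.
Step 3: frontier [2–3 11, 2–5 11, 4–7 4, 4–5 6, 5–6 1, 3–6 4, 6–7 10] → take 5–6 (1); add 5.
Step 4: frontier [2–3 11, 4–7 4, 3–6 4, 6–7 10] → take 3–6 (4); add 3.
Step 5: frontier [3–8 3, 1–3 10, 4–7 4, 6–7 10] → take 3–8 (3); add 8.
Step 6: frontier [1–3 10, 4–7 4, 6–7 10, 1–8 12, 7–8 15] → take 4–7 (4); add 7.
Step 7: frontier [1–3 10, 1–8 12] → take 1–3 (10); add 1.
The 3rd edge added is 5–6.

5-6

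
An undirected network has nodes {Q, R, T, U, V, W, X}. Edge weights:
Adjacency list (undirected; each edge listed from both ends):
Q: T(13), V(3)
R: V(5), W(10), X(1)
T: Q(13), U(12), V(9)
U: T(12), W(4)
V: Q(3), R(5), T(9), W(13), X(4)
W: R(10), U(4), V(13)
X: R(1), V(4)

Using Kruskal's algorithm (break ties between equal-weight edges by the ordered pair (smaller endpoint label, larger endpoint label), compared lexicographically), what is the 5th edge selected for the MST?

Sort edges by weight, then run Kruskal:
R-X (1): add. Components now {T} {R,X} {V} {W} {U} {Q}
Q-V (3): add. Components now {T} {R,X} {Q,V} {W} {U}
U-W (4): add. Components now {T} {R,X} {Q,V} {U,W}
V-X (4): add. Components now {T} {Q,R,V,X} {U,W}
R-V (5): skip — V and R already connected.
T-V (9): add. Components now {Q,R,T,V,X} {U,W}
R-W (10): add. Components now {Q,R,T,U,V,W,X}
The 5th edge added is T-V.

T-V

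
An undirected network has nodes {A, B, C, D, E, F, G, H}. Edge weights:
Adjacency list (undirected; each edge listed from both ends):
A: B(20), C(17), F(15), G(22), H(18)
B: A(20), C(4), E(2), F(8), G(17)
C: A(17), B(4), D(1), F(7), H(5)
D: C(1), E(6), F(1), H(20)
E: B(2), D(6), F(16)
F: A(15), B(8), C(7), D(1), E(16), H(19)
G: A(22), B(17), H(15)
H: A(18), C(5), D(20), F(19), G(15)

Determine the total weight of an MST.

Kruskal's algorithm — process edges by increasing weight (ties by edge label):
C D (1): add — endpoints in different components.
D F (1): add — endpoints in different components.
B E (2): add — endpoints in different components.
B C (4): add — endpoints in different components.
C H (5): add — endpoints in different components.
D E (6): skip — D and E already connected.
C F (7): skip — C and F already connected.
B F (8): skip — B and F already connected.
A F (15): add — endpoints in different components.
G H (15): add — endpoints in different components.
MST edges: C D, D F, B E, B C, C H, A F, G H; total weight 1+1+2+4+5+15+15 = 43.

43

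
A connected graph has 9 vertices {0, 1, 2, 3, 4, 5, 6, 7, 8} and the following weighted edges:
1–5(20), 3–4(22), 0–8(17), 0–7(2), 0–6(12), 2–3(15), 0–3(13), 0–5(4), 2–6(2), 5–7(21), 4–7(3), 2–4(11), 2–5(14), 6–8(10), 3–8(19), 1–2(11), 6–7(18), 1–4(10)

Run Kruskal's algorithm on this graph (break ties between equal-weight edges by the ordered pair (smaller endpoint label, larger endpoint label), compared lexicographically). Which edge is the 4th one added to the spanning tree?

Kruskal's algorithm — process edges by increasing weight (ties by edge label):
0–7 (2): add — endpoints in different components.
2–6 (2): add — endpoints in different components.
4–7 (3): add — endpoints in different components.
0–5 (4): add — endpoints in different components.
1–4 (10): add — endpoints in different components.
6–8 (10): add — endpoints in different components.
1–2 (11): add — endpoints in different components.
2–4 (11): skip — 2 and 4 already connected.
0–6 (12): skip — 0 and 6 already connected.
0–3 (13): add — endpoints in different components.
The 4th edge added is 0–5.

0-5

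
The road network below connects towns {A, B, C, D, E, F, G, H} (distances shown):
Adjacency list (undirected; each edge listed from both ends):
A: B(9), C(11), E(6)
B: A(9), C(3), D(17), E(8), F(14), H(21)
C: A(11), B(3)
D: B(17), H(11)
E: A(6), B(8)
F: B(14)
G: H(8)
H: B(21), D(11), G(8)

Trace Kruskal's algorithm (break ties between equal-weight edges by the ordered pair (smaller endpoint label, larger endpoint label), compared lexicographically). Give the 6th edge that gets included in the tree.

Kruskal: consider edges lightest-first.
B-C (3): add — endpoints in different components.
A-E (6): add — endpoints in different components.
B-E (8): add — endpoints in different components.
G-H (8): add — endpoints in different components.
A-B (9): skip — A and B already connected.
A-C (11): skip — A and C already connected.
D-H (11): add — endpoints in different components.
B-F (14): add — endpoints in different components.
B-D (17): add — endpoints in different components.
The 6th edge added is B-F.

B-F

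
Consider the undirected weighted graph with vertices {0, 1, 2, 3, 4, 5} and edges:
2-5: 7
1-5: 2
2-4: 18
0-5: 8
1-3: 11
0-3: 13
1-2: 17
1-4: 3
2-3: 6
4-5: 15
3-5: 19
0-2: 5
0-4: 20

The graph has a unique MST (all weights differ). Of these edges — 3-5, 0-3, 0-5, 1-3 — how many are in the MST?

Kruskal: consider edges lightest-first.
1-5 (2): add — endpoints in different components.
1-4 (3): add — endpoints in different components.
0-2 (5): add — endpoints in different components.
2-3 (6): add — endpoints in different components.
2-5 (7): add — endpoints in different components.
MST edge set: {1-5, 1-4, 0-2, 2-3, 2-5}.
Of the listed edges, {} are in the MST → 0.

0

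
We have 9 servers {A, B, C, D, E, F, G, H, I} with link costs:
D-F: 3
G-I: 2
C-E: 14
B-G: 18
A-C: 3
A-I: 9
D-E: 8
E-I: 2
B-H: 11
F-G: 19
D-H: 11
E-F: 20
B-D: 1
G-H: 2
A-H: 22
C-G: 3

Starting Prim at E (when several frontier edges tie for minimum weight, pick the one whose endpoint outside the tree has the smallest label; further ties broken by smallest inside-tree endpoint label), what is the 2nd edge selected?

G-I

Prim's algorithm from E:
Step 1: cheapest edge leaving the tree is E-I (2); add I.
Step 2: cheapest edge leaving the tree is G-I (2); add G.
Step 3: cheapest edge leaving the tree is G-H (2); add H.
Step 4: cheapest edge leaving the tree is C-G (3); add C.
Step 5: cheapest edge leaving the tree is A-C (3); add A.
Step 6: cheapest edge leaving the tree is D-E (8); add D.
Step 7: cheapest edge leaving the tree is B-D (1); add B.
Step 8: cheapest edge leaving the tree is D-F (3); add F.
The 2nd edge added is G-I.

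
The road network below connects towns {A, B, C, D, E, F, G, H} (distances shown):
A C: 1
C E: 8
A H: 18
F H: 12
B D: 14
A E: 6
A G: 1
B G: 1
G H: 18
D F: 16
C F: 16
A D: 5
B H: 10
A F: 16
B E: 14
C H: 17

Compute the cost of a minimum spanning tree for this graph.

36

Prim, starting at B.
Step 1: cheapest edge leaving the tree is B G (1); add G.
Step 2: cheapest edge leaving the tree is A G (1); add A.
Step 3: cheapest edge leaving the tree is A C (1); add C.
Step 4: cheapest edge leaving the tree is A D (5); add D.
Step 5: cheapest edge leaving the tree is A E (6); add E.
Step 6: cheapest edge leaving the tree is B H (10); add H.
Step 7: cheapest edge leaving the tree is F H (12); add F.
MST edges: B G, A G, A C, A D, A E, B H, F H; total weight 1+1+1+5+6+10+12 = 36.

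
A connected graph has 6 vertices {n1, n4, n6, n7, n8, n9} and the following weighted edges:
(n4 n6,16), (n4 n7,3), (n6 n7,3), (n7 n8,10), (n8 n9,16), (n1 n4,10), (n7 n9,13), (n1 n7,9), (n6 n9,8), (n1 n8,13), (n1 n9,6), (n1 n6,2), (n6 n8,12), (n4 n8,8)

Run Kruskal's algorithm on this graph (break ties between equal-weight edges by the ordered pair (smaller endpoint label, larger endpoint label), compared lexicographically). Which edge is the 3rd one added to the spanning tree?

n6-n7

Sort edges by weight, then run Kruskal:
n1 n6 (2): add — endpoints in different components.
n4 n7 (3): add — endpoints in different components.
n6 n7 (3): add — endpoints in different components.
n1 n9 (6): add — endpoints in different components.
n4 n8 (8): add — endpoints in different components.
The 3rd edge added is n6 n7.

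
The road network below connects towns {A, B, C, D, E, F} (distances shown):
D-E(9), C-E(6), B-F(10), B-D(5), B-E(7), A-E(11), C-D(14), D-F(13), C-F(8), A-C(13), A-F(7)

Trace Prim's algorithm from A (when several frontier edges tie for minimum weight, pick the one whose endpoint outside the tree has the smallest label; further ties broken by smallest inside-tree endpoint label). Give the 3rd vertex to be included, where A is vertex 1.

C

Prim, starting at A.
Step 1: frontier [A-F 7, A-E 11, A-C 13] → take A-F (7); add F.
Step 2: frontier [A-E 11, A-C 13, C-F 8, B-F 10, D-F 13] → take C-F (8); add C.
Step 3: frontier [A-E 11, C-E 6, C-D 14, B-F 10, D-F 13] → take C-E (6); add E.
Step 4: frontier [C-D 14, B-E 7, D-E 9, B-F 10, D-F 13] → take B-E (7); add B.
Step 5: frontier [B-D 5, C-D 14, D-E 9, D-F 13] → take B-D (5); add D.
Vertex order: A, F, C, E, B, D. The 3rd vertex is C.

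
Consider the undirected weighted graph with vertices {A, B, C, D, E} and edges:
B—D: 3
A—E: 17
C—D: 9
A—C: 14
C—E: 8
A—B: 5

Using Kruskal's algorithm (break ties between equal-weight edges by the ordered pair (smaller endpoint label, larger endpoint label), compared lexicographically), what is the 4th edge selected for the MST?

Kruskal: consider edges lightest-first.
B—D (3): add — endpoints in different components.
A—B (5): add — endpoints in different components.
C—E (8): add — endpoints in different components.
C—D (9): add — endpoints in different components.
The 4th edge added is C—D.

C-D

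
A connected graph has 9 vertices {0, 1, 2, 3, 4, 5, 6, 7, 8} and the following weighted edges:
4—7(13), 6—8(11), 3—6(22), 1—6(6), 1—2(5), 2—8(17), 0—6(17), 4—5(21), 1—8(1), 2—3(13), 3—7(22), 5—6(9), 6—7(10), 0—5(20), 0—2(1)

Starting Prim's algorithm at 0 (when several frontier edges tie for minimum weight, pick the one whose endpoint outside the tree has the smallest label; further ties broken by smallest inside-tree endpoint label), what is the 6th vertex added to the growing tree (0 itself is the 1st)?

Grow the tree from 0 using Prim:
Step 1: cheapest edge leaving the tree is 0—2 (1); add 2.
Step 2: cheapest edge leaving the tree is 1—2 (5); add 1.
Step 3: cheapest edge leaving the tree is 1—8 (1); add 8.
Step 4: cheapest edge leaving the tree is 1—6 (6); add 6.
Step 5: cheapest edge leaving the tree is 5—6 (9); add 5.
Step 6: cheapest edge leaving the tree is 6—7 (10); add 7.
Step 7: cheapest edge leaving the tree is 2—3 (13); add 3.
Step 8: cheapest edge leaving the tree is 4—7 (13); add 4.
Vertex order: 0, 2, 1, 8, 6, 5, 7, 3, 4. The 6th vertex is 5.

5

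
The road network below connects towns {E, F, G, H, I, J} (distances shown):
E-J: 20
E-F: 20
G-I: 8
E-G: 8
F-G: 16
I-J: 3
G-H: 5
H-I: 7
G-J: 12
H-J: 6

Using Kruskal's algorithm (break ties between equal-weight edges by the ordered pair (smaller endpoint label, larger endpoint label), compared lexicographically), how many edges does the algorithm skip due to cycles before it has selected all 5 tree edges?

3

Sort edges by weight, then run Kruskal:
I-J (3): add — endpoints in different components.
G-H (5): add — endpoints in different components.
H-J (6): add — endpoints in different components.
H-I (7): skip — H and I already connected.
E-G (8): add — endpoints in different components.
G-I (8): skip — G and I already connected.
G-J (12): skip — G and J already connected.
F-G (16): add — endpoints in different components.
Edges rejected before the tree was complete: 3.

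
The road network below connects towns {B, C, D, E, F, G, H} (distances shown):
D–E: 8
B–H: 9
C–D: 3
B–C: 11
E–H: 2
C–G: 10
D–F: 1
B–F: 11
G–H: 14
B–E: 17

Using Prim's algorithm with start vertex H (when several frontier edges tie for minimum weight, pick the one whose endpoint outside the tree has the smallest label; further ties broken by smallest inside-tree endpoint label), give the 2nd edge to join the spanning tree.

D-E

Grow the tree from H using Prim:
Step 1: cheapest edge leaving the tree is E–H (2); add E.
Step 2: cheapest edge leaving the tree is D–E (8); add D.
Step 3: cheapest edge leaving the tree is D–F (1); add F.
Step 4: cheapest edge leaving the tree is C–D (3); add C.
Step 5: cheapest edge leaving the tree is B–H (9); add B.
Step 6: cheapest edge leaving the tree is C–G (10); add G.
The 2nd edge added is D–E.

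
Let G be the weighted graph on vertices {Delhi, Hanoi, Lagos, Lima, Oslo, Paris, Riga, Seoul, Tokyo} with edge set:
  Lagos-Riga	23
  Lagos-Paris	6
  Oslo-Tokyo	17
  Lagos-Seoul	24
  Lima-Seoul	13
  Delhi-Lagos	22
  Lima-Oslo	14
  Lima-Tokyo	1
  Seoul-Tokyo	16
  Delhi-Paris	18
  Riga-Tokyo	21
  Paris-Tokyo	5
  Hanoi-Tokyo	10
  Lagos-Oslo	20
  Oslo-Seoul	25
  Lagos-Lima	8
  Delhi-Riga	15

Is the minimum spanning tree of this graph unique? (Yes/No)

Yes

Kruskal's algorithm — process edges by increasing weight (ties by edge label):
Lima-Tokyo (1): add — endpoints in different components.
Paris-Tokyo (5): add — endpoints in different components.
Lagos-Paris (6): add — endpoints in different components.
Lagos-Lima (8): skip — Lima and Lagos already connected.
Hanoi-Tokyo (10): add — endpoints in different components.
Lima-Seoul (13): add — endpoints in different components.
Lima-Oslo (14): add — endpoints in different components.
Delhi-Riga (15): add — endpoints in different components.
Seoul-Tokyo (16): skip — Tokyo and Seoul already connected.
Oslo-Tokyo (17): skip — Oslo and Tokyo already connected.
Delhi-Paris (18): add — endpoints in different components.
Every non-tree edge has weight strictly greater than the heaviest edge on the tree path between its endpoints, so the MST is unique.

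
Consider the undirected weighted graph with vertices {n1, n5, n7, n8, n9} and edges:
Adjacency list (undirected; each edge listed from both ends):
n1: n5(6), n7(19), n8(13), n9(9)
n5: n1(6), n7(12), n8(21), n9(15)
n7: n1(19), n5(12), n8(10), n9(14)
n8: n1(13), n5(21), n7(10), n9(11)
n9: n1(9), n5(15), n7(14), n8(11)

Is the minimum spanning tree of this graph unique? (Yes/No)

Sort edges by weight, then run Kruskal:
n1—n5 (6): add. Components now {n9} {n7} {n1,n5} {n8}
n1—n9 (9): add. Components now {n1,n5,n9} {n7} {n8}
n7—n8 (10): add. Components now {n1,n5,n9} {n7,n8}
n8—n9 (11): add. Components now {n1,n5,n7,n8,n9}
Every non-tree edge has weight strictly greater than the heaviest edge on the tree path between its endpoints, so the MST is unique.

Yes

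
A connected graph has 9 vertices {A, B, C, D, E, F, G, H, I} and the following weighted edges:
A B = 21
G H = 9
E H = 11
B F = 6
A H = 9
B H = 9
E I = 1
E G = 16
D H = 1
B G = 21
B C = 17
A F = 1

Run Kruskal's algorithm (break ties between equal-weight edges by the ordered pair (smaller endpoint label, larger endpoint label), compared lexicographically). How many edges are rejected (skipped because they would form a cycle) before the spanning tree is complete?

Kruskal: consider edges lightest-first.
A F (1): add — endpoints in different components.
D H (1): add — endpoints in different components.
E I (1): add — endpoints in different components.
B F (6): add — endpoints in different components.
A H (9): add — endpoints in different components.
B H (9): skip — B and H already connected.
G H (9): add — endpoints in different components.
E H (11): add — endpoints in different components.
E G (16): skip — E and G already connected.
B C (17): add — endpoints in different components.
Edges rejected before the tree was complete: 2.

2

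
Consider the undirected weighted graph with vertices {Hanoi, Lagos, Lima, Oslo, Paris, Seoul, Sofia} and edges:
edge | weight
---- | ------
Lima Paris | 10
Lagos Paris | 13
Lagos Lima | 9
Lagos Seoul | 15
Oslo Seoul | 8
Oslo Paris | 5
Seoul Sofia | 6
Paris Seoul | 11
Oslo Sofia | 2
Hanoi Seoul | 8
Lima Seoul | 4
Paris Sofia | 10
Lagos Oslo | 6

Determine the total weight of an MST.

Kruskal: consider edges lightest-first.
Oslo Sofia (2): add — endpoints in different components.
Lima Seoul (4): add — endpoints in different components.
Oslo Paris (5): add — endpoints in different components.
Lagos Oslo (6): add — endpoints in different components.
Seoul Sofia (6): add — endpoints in different components.
Hanoi Seoul (8): add — endpoints in different components.
MST edges: Oslo Sofia, Lima Seoul, Oslo Paris, Lagos Oslo, Seoul Sofia, Hanoi Seoul; total weight 2+4+5+6+6+8 = 31.

31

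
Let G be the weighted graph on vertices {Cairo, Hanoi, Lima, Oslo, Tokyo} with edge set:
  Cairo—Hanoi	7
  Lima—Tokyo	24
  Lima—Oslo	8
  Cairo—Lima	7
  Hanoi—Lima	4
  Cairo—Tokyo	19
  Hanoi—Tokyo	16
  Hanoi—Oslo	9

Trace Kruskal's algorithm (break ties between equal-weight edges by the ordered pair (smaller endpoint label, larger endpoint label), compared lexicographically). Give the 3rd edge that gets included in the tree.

Kruskal's algorithm — process edges by increasing weight (ties by edge label):
Hanoi—Lima (4): add — endpoints in different components.
Cairo—Hanoi (7): add — endpoints in different components.
Cairo—Lima (7): skip — Lima and Cairo already connected.
Lima—Oslo (8): add — endpoints in different components.
Hanoi—Oslo (9): skip — Oslo and Hanoi already connected.
Hanoi—Tokyo (16): add — endpoints in different components.
The 3rd edge added is Lima—Oslo.

Lima-Oslo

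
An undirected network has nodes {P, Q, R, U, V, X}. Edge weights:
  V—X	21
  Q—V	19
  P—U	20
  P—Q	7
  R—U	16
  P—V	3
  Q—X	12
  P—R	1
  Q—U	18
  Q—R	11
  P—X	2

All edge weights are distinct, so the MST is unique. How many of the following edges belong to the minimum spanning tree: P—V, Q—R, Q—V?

Kruskal's algorithm — process edges by increasing weight (ties by edge label):
P—R (1): add — endpoints in different components.
P—X (2): add — endpoints in different components.
P—V (3): add — endpoints in different components.
P—Q (7): add — endpoints in different components.
Q—R (11): skip — R and Q already connected.
Q—X (12): skip — X and Q already connected.
R—U (16): add — endpoints in different components.
MST edge set: {P—R, P—X, P—V, P—Q, R—U}.
Of the listed edges, {P—V} are in the MST → 1.

1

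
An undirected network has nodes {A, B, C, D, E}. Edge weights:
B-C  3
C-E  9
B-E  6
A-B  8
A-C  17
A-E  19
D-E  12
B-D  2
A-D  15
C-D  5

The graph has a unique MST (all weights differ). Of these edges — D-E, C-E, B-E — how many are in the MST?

1

Kruskal's algorithm — process edges by increasing weight (ties by edge label):
B-D (2): add — endpoints in different components.
B-C (3): add — endpoints in different components.
C-D (5): skip — C and D already connected.
B-E (6): add — endpoints in different components.
A-B (8): add — endpoints in different components.
MST edge set: {B-D, B-C, B-E, A-B}.
Of the listed edges, {B-E} are in the MST → 1.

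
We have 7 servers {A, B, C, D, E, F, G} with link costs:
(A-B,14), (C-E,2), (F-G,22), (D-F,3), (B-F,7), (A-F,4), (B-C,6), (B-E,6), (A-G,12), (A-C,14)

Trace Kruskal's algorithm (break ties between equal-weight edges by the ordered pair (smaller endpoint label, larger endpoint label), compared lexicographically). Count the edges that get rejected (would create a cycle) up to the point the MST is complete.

1

Kruskal: consider edges lightest-first.
C-E (2): add — endpoints in different components.
D-F (3): add — endpoints in different components.
A-F (4): add — endpoints in different components.
B-C (6): add — endpoints in different components.
B-E (6): skip — B and E already connected.
B-F (7): add — endpoints in different components.
A-G (12): add — endpoints in different components.
Edges rejected before the tree was complete: 1.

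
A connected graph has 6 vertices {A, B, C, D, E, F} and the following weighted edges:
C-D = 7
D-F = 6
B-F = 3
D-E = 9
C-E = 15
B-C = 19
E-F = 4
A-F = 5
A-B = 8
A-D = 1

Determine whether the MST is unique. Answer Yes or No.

Sort edges by weight, then run Kruskal:
A-D (1): add — endpoints in different components.
B-F (3): add — endpoints in different components.
E-F (4): add — endpoints in different components.
A-F (5): add — endpoints in different components.
D-F (6): skip — D and F already connected.
C-D (7): add — endpoints in different components.
Every non-tree edge has weight strictly greater than the heaviest edge on the tree path between its endpoints, so the MST is unique.

Yes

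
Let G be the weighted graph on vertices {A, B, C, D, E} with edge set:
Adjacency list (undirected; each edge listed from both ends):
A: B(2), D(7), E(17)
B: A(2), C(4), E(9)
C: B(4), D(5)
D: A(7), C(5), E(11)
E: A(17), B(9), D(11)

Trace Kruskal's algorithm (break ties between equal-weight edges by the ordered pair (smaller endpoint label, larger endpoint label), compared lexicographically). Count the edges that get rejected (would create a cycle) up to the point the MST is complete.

1

Kruskal's algorithm — process edges by increasing weight (ties by edge label):
A-B (2): add — endpoints in different components.
B-C (4): add — endpoints in different components.
C-D (5): add — endpoints in different components.
A-D (7): skip — A and D already connected.
B-E (9): add — endpoints in different components.
Edges rejected before the tree was complete: 1.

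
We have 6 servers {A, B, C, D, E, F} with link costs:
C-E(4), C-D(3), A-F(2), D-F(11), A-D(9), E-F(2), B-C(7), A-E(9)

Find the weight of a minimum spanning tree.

18

Prim, starting at C.
Step 1: cheapest edge leaving the tree is C-D (3); add D.
Step 2: cheapest edge leaving the tree is C-E (4); add E.
Step 3: cheapest edge leaving the tree is E-F (2); add F.
Step 4: cheapest edge leaving the tree is A-F (2); add A.
Step 5: cheapest edge leaving the tree is B-C (7); add B.
MST edges: C-D, C-E, E-F, A-F, B-C; total weight 3+4+2+2+7 = 18.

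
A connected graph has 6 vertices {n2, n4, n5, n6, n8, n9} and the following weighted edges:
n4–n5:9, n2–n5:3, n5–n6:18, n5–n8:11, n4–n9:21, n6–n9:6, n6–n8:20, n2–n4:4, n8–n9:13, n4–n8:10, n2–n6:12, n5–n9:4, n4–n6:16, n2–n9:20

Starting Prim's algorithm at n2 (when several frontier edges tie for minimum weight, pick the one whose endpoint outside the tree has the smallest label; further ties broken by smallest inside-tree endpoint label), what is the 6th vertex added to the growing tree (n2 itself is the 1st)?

n8

Prim's algorithm from n2:
Step 1: cheapest edge leaving the tree is n2–n5 (3); add n5.
Step 2: cheapest edge leaving the tree is n2–n4 (4); add n4.
Step 3: cheapest edge leaving the tree is n5–n9 (4); add n9.
Step 4: cheapest edge leaving the tree is n6–n9 (6); add n6.
Step 5: cheapest edge leaving the tree is n4–n8 (10); add n8.
Vertex order: n2, n5, n4, n9, n6, n8. The 6th vertex is n8.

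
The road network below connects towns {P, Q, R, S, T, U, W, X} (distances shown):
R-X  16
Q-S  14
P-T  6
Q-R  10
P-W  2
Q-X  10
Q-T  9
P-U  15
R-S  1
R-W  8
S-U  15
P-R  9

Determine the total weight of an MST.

Prim's algorithm from R:
Step 1: cheapest edge leaving the tree is R-S (1); add S.
Step 2: cheapest edge leaving the tree is R-W (8); add W.
Step 3: cheapest edge leaving the tree is P-W (2); add P.
Step 4: cheapest edge leaving the tree is P-T (6); add T.
Step 5: cheapest edge leaving the tree is Q-T (9); add Q.
Step 6: cheapest edge leaving the tree is Q-X (10); add X.
Step 7: cheapest edge leaving the tree is P-U (15); add U.
MST edges: R-S, R-W, P-W, P-T, Q-T, Q-X, P-U; total weight 1+8+2+6+9+10+15 = 51.

51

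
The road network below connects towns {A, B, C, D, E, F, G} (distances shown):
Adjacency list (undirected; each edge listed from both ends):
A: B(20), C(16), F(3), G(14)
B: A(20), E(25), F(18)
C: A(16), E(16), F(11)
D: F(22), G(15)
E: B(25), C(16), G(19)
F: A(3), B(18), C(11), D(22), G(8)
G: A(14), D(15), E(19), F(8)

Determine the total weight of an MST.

Sort edges by weight, then run Kruskal:
A—F (3): add. Components now {A,F} {B} {C} {D} {E} {G}
F—G (8): add. Components now {A,F,G} {B} {C} {D} {E}
C—F (11): add. Components now {A,C,F,G} {B} {D} {E}
A—G (14): skip — A and G already connected.
D—G (15): add. Components now {A,C,D,F,G} {B} {E}
A—C (16): skip — A and C already connected.
C—E (16): add. Components now {A,C,D,E,F,G} {B}
B—F (18): add. Components now {A,B,C,D,E,F,G}
MST edges: A—F, F—G, C—F, D—G, C—E, B—F; total weight 3+8+11+15+16+18 = 71.

71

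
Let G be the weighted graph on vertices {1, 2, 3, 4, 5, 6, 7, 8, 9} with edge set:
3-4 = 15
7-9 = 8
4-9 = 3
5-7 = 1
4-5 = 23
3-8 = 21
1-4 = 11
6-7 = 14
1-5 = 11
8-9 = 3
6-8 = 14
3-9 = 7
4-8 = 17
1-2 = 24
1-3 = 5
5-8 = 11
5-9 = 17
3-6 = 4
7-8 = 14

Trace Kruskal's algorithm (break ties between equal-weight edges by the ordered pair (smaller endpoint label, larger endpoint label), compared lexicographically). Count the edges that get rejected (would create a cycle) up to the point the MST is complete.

Kruskal: consider edges lightest-first.
5-7 (1): add — endpoints in different components.
4-9 (3): add — endpoints in different components.
8-9 (3): add — endpoints in different components.
3-6 (4): add — endpoints in different components.
1-3 (5): add — endpoints in different components.
3-9 (7): add — endpoints in different components.
7-9 (8): add — endpoints in different components.
1-4 (11): skip — 1 and 4 already connected.
1-5 (11): skip — 1 and 5 already connected.
5-8 (11): skip — 5 and 8 already connected.
6-7 (14): skip — 6 and 7 already connected.
6-8 (14): skip — 6 and 8 already connected.
7-8 (14): skip — 7 and 8 already connected.
3-4 (15): skip — 3 and 4 already connected.
4-8 (17): skip — 4 and 8 already connected.
5-9 (17): skip — 5 and 9 already connected.
3-8 (21): skip — 3 and 8 already connected.
4-5 (23): skip — 4 and 5 already connected.
1-2 (24): add — endpoints in different components.
Edges rejected before the tree was complete: 11.

11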